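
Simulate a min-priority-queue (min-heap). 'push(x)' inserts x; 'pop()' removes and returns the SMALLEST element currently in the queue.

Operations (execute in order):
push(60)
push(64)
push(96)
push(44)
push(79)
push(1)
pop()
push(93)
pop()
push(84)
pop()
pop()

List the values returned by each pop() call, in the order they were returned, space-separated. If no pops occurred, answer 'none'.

push(60): heap contents = [60]
push(64): heap contents = [60, 64]
push(96): heap contents = [60, 64, 96]
push(44): heap contents = [44, 60, 64, 96]
push(79): heap contents = [44, 60, 64, 79, 96]
push(1): heap contents = [1, 44, 60, 64, 79, 96]
pop() → 1: heap contents = [44, 60, 64, 79, 96]
push(93): heap contents = [44, 60, 64, 79, 93, 96]
pop() → 44: heap contents = [60, 64, 79, 93, 96]
push(84): heap contents = [60, 64, 79, 84, 93, 96]
pop() → 60: heap contents = [64, 79, 84, 93, 96]
pop() → 64: heap contents = [79, 84, 93, 96]

Answer: 1 44 60 64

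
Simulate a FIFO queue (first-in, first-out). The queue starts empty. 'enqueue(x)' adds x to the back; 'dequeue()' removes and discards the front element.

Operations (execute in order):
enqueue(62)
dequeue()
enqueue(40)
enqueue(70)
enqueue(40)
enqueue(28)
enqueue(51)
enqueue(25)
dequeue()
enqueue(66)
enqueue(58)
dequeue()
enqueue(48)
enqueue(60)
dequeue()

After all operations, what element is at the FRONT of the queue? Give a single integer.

enqueue(62): queue = [62]
dequeue(): queue = []
enqueue(40): queue = [40]
enqueue(70): queue = [40, 70]
enqueue(40): queue = [40, 70, 40]
enqueue(28): queue = [40, 70, 40, 28]
enqueue(51): queue = [40, 70, 40, 28, 51]
enqueue(25): queue = [40, 70, 40, 28, 51, 25]
dequeue(): queue = [70, 40, 28, 51, 25]
enqueue(66): queue = [70, 40, 28, 51, 25, 66]
enqueue(58): queue = [70, 40, 28, 51, 25, 66, 58]
dequeue(): queue = [40, 28, 51, 25, 66, 58]
enqueue(48): queue = [40, 28, 51, 25, 66, 58, 48]
enqueue(60): queue = [40, 28, 51, 25, 66, 58, 48, 60]
dequeue(): queue = [28, 51, 25, 66, 58, 48, 60]

Answer: 28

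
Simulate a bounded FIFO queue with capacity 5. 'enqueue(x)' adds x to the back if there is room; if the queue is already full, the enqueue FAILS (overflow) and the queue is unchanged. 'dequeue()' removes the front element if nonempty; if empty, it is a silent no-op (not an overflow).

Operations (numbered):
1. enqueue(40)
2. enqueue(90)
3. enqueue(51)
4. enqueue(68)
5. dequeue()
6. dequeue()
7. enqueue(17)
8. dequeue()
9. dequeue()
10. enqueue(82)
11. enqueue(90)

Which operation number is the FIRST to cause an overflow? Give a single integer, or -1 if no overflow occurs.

1. enqueue(40): size=1
2. enqueue(90): size=2
3. enqueue(51): size=3
4. enqueue(68): size=4
5. dequeue(): size=3
6. dequeue(): size=2
7. enqueue(17): size=3
8. dequeue(): size=2
9. dequeue(): size=1
10. enqueue(82): size=2
11. enqueue(90): size=3

Answer: -1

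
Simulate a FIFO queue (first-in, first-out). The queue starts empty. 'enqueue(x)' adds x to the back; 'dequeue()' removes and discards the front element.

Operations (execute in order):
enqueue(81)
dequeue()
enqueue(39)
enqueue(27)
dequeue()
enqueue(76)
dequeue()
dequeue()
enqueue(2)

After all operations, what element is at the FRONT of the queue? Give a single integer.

enqueue(81): queue = [81]
dequeue(): queue = []
enqueue(39): queue = [39]
enqueue(27): queue = [39, 27]
dequeue(): queue = [27]
enqueue(76): queue = [27, 76]
dequeue(): queue = [76]
dequeue(): queue = []
enqueue(2): queue = [2]

Answer: 2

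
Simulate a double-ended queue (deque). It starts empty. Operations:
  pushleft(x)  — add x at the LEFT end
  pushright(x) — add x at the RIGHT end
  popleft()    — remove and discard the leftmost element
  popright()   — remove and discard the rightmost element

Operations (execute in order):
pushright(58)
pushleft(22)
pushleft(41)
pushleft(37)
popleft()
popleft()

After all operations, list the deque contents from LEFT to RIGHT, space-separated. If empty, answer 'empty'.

Answer: 22 58

Derivation:
pushright(58): [58]
pushleft(22): [22, 58]
pushleft(41): [41, 22, 58]
pushleft(37): [37, 41, 22, 58]
popleft(): [41, 22, 58]
popleft(): [22, 58]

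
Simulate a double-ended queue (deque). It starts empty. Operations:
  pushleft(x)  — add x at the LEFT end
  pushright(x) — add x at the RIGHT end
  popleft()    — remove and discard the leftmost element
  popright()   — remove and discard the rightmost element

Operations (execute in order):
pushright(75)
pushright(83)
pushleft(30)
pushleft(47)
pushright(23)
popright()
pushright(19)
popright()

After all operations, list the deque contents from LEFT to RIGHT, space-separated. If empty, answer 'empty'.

Answer: 47 30 75 83

Derivation:
pushright(75): [75]
pushright(83): [75, 83]
pushleft(30): [30, 75, 83]
pushleft(47): [47, 30, 75, 83]
pushright(23): [47, 30, 75, 83, 23]
popright(): [47, 30, 75, 83]
pushright(19): [47, 30, 75, 83, 19]
popright(): [47, 30, 75, 83]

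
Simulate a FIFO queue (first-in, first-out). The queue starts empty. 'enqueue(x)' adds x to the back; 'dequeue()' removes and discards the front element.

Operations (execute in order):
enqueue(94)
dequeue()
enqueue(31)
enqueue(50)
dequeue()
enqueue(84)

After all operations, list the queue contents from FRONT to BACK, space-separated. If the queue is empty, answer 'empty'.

Answer: 50 84

Derivation:
enqueue(94): [94]
dequeue(): []
enqueue(31): [31]
enqueue(50): [31, 50]
dequeue(): [50]
enqueue(84): [50, 84]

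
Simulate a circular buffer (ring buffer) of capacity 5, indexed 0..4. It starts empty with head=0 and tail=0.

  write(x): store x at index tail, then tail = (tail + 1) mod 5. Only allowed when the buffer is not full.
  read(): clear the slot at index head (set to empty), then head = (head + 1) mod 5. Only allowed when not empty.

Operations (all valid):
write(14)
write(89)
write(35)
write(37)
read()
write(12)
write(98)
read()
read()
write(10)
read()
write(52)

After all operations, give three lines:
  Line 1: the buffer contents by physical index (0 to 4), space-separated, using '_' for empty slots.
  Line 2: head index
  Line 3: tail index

write(14): buf=[14 _ _ _ _], head=0, tail=1, size=1
write(89): buf=[14 89 _ _ _], head=0, tail=2, size=2
write(35): buf=[14 89 35 _ _], head=0, tail=3, size=3
write(37): buf=[14 89 35 37 _], head=0, tail=4, size=4
read(): buf=[_ 89 35 37 _], head=1, tail=4, size=3
write(12): buf=[_ 89 35 37 12], head=1, tail=0, size=4
write(98): buf=[98 89 35 37 12], head=1, tail=1, size=5
read(): buf=[98 _ 35 37 12], head=2, tail=1, size=4
read(): buf=[98 _ _ 37 12], head=3, tail=1, size=3
write(10): buf=[98 10 _ 37 12], head=3, tail=2, size=4
read(): buf=[98 10 _ _ 12], head=4, tail=2, size=3
write(52): buf=[98 10 52 _ 12], head=4, tail=3, size=4

Answer: 98 10 52 _ 12
4
3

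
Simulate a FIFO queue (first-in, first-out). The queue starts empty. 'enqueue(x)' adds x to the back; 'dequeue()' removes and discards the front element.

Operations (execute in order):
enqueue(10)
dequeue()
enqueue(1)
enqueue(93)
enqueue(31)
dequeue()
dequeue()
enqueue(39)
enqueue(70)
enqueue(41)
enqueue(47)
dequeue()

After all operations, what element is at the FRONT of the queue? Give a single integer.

enqueue(10): queue = [10]
dequeue(): queue = []
enqueue(1): queue = [1]
enqueue(93): queue = [1, 93]
enqueue(31): queue = [1, 93, 31]
dequeue(): queue = [93, 31]
dequeue(): queue = [31]
enqueue(39): queue = [31, 39]
enqueue(70): queue = [31, 39, 70]
enqueue(41): queue = [31, 39, 70, 41]
enqueue(47): queue = [31, 39, 70, 41, 47]
dequeue(): queue = [39, 70, 41, 47]

Answer: 39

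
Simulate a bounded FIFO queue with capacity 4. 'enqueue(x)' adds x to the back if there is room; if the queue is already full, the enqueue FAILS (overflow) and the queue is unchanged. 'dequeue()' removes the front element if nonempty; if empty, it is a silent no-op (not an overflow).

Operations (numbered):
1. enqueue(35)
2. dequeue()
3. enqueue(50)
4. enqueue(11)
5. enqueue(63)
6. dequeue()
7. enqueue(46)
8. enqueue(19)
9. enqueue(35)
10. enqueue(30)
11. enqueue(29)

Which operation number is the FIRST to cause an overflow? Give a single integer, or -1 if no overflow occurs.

1. enqueue(35): size=1
2. dequeue(): size=0
3. enqueue(50): size=1
4. enqueue(11): size=2
5. enqueue(63): size=3
6. dequeue(): size=2
7. enqueue(46): size=3
8. enqueue(19): size=4
9. enqueue(35): size=4=cap → OVERFLOW (fail)
10. enqueue(30): size=4=cap → OVERFLOW (fail)
11. enqueue(29): size=4=cap → OVERFLOW (fail)

Answer: 9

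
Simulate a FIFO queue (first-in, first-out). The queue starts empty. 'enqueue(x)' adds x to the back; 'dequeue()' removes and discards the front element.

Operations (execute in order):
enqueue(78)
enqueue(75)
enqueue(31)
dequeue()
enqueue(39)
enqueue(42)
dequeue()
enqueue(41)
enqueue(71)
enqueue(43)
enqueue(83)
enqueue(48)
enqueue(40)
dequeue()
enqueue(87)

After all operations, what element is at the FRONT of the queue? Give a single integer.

Answer: 39

Derivation:
enqueue(78): queue = [78]
enqueue(75): queue = [78, 75]
enqueue(31): queue = [78, 75, 31]
dequeue(): queue = [75, 31]
enqueue(39): queue = [75, 31, 39]
enqueue(42): queue = [75, 31, 39, 42]
dequeue(): queue = [31, 39, 42]
enqueue(41): queue = [31, 39, 42, 41]
enqueue(71): queue = [31, 39, 42, 41, 71]
enqueue(43): queue = [31, 39, 42, 41, 71, 43]
enqueue(83): queue = [31, 39, 42, 41, 71, 43, 83]
enqueue(48): queue = [31, 39, 42, 41, 71, 43, 83, 48]
enqueue(40): queue = [31, 39, 42, 41, 71, 43, 83, 48, 40]
dequeue(): queue = [39, 42, 41, 71, 43, 83, 48, 40]
enqueue(87): queue = [39, 42, 41, 71, 43, 83, 48, 40, 87]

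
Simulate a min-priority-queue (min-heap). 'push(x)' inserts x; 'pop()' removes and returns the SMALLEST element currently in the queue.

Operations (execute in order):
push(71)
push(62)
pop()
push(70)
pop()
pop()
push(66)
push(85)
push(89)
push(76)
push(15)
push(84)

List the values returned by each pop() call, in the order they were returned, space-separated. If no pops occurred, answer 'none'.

Answer: 62 70 71

Derivation:
push(71): heap contents = [71]
push(62): heap contents = [62, 71]
pop() → 62: heap contents = [71]
push(70): heap contents = [70, 71]
pop() → 70: heap contents = [71]
pop() → 71: heap contents = []
push(66): heap contents = [66]
push(85): heap contents = [66, 85]
push(89): heap contents = [66, 85, 89]
push(76): heap contents = [66, 76, 85, 89]
push(15): heap contents = [15, 66, 76, 85, 89]
push(84): heap contents = [15, 66, 76, 84, 85, 89]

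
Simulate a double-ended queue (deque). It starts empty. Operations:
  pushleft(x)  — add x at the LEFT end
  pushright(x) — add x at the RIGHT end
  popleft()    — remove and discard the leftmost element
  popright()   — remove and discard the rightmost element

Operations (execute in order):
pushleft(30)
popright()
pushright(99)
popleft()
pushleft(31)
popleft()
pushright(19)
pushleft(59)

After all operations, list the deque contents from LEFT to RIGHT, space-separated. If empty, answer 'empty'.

pushleft(30): [30]
popright(): []
pushright(99): [99]
popleft(): []
pushleft(31): [31]
popleft(): []
pushright(19): [19]
pushleft(59): [59, 19]

Answer: 59 19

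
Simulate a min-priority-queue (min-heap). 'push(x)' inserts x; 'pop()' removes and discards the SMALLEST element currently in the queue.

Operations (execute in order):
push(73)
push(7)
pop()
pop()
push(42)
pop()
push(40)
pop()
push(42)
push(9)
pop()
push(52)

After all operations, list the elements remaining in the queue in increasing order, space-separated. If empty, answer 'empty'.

Answer: 42 52

Derivation:
push(73): heap contents = [73]
push(7): heap contents = [7, 73]
pop() → 7: heap contents = [73]
pop() → 73: heap contents = []
push(42): heap contents = [42]
pop() → 42: heap contents = []
push(40): heap contents = [40]
pop() → 40: heap contents = []
push(42): heap contents = [42]
push(9): heap contents = [9, 42]
pop() → 9: heap contents = [42]
push(52): heap contents = [42, 52]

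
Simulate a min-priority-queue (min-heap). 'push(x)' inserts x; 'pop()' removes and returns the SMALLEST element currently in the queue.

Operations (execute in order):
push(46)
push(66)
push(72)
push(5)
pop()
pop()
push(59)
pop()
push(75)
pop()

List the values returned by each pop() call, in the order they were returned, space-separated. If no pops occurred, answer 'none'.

Answer: 5 46 59 66

Derivation:
push(46): heap contents = [46]
push(66): heap contents = [46, 66]
push(72): heap contents = [46, 66, 72]
push(5): heap contents = [5, 46, 66, 72]
pop() → 5: heap contents = [46, 66, 72]
pop() → 46: heap contents = [66, 72]
push(59): heap contents = [59, 66, 72]
pop() → 59: heap contents = [66, 72]
push(75): heap contents = [66, 72, 75]
pop() → 66: heap contents = [72, 75]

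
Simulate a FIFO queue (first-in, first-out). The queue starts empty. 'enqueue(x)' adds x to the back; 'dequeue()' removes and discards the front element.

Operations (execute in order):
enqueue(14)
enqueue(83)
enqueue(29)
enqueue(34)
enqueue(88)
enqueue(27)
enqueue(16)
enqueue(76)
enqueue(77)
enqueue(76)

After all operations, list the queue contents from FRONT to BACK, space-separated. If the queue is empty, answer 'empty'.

Answer: 14 83 29 34 88 27 16 76 77 76

Derivation:
enqueue(14): [14]
enqueue(83): [14, 83]
enqueue(29): [14, 83, 29]
enqueue(34): [14, 83, 29, 34]
enqueue(88): [14, 83, 29, 34, 88]
enqueue(27): [14, 83, 29, 34, 88, 27]
enqueue(16): [14, 83, 29, 34, 88, 27, 16]
enqueue(76): [14, 83, 29, 34, 88, 27, 16, 76]
enqueue(77): [14, 83, 29, 34, 88, 27, 16, 76, 77]
enqueue(76): [14, 83, 29, 34, 88, 27, 16, 76, 77, 76]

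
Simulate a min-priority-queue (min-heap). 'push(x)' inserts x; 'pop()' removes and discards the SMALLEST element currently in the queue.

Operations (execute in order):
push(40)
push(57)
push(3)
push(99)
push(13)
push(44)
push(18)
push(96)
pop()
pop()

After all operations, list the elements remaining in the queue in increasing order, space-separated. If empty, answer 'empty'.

push(40): heap contents = [40]
push(57): heap contents = [40, 57]
push(3): heap contents = [3, 40, 57]
push(99): heap contents = [3, 40, 57, 99]
push(13): heap contents = [3, 13, 40, 57, 99]
push(44): heap contents = [3, 13, 40, 44, 57, 99]
push(18): heap contents = [3, 13, 18, 40, 44, 57, 99]
push(96): heap contents = [3, 13, 18, 40, 44, 57, 96, 99]
pop() → 3: heap contents = [13, 18, 40, 44, 57, 96, 99]
pop() → 13: heap contents = [18, 40, 44, 57, 96, 99]

Answer: 18 40 44 57 96 99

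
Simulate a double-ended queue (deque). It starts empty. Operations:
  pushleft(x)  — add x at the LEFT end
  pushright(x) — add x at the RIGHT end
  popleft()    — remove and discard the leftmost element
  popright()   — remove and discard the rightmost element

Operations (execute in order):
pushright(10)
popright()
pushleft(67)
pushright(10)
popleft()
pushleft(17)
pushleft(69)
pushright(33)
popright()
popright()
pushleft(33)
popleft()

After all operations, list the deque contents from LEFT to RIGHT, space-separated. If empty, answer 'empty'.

pushright(10): [10]
popright(): []
pushleft(67): [67]
pushright(10): [67, 10]
popleft(): [10]
pushleft(17): [17, 10]
pushleft(69): [69, 17, 10]
pushright(33): [69, 17, 10, 33]
popright(): [69, 17, 10]
popright(): [69, 17]
pushleft(33): [33, 69, 17]
popleft(): [69, 17]

Answer: 69 17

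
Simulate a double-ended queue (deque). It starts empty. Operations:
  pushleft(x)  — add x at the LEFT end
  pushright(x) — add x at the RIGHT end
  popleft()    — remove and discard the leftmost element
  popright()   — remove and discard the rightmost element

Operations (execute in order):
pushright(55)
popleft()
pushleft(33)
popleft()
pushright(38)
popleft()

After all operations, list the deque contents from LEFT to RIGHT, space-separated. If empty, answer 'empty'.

pushright(55): [55]
popleft(): []
pushleft(33): [33]
popleft(): []
pushright(38): [38]
popleft(): []

Answer: empty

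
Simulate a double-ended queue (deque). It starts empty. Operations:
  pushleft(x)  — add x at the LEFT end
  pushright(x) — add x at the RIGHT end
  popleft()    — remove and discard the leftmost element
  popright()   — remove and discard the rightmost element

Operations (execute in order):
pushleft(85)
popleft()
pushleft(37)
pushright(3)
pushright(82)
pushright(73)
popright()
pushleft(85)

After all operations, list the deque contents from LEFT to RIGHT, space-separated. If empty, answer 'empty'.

Answer: 85 37 3 82

Derivation:
pushleft(85): [85]
popleft(): []
pushleft(37): [37]
pushright(3): [37, 3]
pushright(82): [37, 3, 82]
pushright(73): [37, 3, 82, 73]
popright(): [37, 3, 82]
pushleft(85): [85, 37, 3, 82]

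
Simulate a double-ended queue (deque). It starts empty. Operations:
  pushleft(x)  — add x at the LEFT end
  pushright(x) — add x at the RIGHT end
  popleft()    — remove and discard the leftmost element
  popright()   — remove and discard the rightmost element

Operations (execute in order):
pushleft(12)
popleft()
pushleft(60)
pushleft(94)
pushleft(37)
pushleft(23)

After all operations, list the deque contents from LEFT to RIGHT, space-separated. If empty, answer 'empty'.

pushleft(12): [12]
popleft(): []
pushleft(60): [60]
pushleft(94): [94, 60]
pushleft(37): [37, 94, 60]
pushleft(23): [23, 37, 94, 60]

Answer: 23 37 94 60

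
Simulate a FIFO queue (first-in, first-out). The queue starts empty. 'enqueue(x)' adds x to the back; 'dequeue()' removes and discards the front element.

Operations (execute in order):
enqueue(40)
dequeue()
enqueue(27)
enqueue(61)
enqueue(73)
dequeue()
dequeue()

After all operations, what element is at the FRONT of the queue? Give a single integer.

enqueue(40): queue = [40]
dequeue(): queue = []
enqueue(27): queue = [27]
enqueue(61): queue = [27, 61]
enqueue(73): queue = [27, 61, 73]
dequeue(): queue = [61, 73]
dequeue(): queue = [73]

Answer: 73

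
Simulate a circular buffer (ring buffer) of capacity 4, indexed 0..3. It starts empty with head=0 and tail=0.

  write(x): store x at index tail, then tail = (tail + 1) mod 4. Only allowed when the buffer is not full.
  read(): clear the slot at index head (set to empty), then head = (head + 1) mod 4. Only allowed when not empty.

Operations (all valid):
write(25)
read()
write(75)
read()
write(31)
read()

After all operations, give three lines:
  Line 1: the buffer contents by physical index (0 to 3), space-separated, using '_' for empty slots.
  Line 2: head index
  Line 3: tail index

write(25): buf=[25 _ _ _], head=0, tail=1, size=1
read(): buf=[_ _ _ _], head=1, tail=1, size=0
write(75): buf=[_ 75 _ _], head=1, tail=2, size=1
read(): buf=[_ _ _ _], head=2, tail=2, size=0
write(31): buf=[_ _ 31 _], head=2, tail=3, size=1
read(): buf=[_ _ _ _], head=3, tail=3, size=0

Answer: _ _ _ _
3
3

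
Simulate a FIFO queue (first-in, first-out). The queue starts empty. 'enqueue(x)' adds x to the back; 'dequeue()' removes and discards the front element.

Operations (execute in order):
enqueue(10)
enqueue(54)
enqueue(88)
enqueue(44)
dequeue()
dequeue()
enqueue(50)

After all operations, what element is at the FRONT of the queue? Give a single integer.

Answer: 88

Derivation:
enqueue(10): queue = [10]
enqueue(54): queue = [10, 54]
enqueue(88): queue = [10, 54, 88]
enqueue(44): queue = [10, 54, 88, 44]
dequeue(): queue = [54, 88, 44]
dequeue(): queue = [88, 44]
enqueue(50): queue = [88, 44, 50]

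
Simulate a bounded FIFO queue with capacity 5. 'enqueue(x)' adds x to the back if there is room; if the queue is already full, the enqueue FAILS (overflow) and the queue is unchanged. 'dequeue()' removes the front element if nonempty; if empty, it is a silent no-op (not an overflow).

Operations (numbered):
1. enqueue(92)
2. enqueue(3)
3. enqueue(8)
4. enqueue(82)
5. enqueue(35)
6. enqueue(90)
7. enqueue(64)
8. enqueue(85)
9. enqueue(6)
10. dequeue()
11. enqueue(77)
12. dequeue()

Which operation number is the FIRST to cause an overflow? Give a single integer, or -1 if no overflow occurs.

1. enqueue(92): size=1
2. enqueue(3): size=2
3. enqueue(8): size=3
4. enqueue(82): size=4
5. enqueue(35): size=5
6. enqueue(90): size=5=cap → OVERFLOW (fail)
7. enqueue(64): size=5=cap → OVERFLOW (fail)
8. enqueue(85): size=5=cap → OVERFLOW (fail)
9. enqueue(6): size=5=cap → OVERFLOW (fail)
10. dequeue(): size=4
11. enqueue(77): size=5
12. dequeue(): size=4

Answer: 6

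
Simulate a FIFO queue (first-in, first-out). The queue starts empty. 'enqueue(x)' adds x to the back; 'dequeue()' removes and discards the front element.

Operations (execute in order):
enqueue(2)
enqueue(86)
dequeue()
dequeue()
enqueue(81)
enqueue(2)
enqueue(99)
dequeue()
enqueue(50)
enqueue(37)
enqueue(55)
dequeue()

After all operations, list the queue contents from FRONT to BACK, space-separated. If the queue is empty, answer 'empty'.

enqueue(2): [2]
enqueue(86): [2, 86]
dequeue(): [86]
dequeue(): []
enqueue(81): [81]
enqueue(2): [81, 2]
enqueue(99): [81, 2, 99]
dequeue(): [2, 99]
enqueue(50): [2, 99, 50]
enqueue(37): [2, 99, 50, 37]
enqueue(55): [2, 99, 50, 37, 55]
dequeue(): [99, 50, 37, 55]

Answer: 99 50 37 55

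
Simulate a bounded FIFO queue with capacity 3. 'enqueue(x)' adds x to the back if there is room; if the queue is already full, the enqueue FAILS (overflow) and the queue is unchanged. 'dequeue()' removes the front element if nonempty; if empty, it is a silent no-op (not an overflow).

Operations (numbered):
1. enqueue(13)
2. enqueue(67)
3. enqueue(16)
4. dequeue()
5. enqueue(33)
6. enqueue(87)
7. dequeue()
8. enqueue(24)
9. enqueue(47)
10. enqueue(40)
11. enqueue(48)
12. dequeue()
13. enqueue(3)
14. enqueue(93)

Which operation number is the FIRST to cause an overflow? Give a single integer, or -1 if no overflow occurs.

Answer: 6

Derivation:
1. enqueue(13): size=1
2. enqueue(67): size=2
3. enqueue(16): size=3
4. dequeue(): size=2
5. enqueue(33): size=3
6. enqueue(87): size=3=cap → OVERFLOW (fail)
7. dequeue(): size=2
8. enqueue(24): size=3
9. enqueue(47): size=3=cap → OVERFLOW (fail)
10. enqueue(40): size=3=cap → OVERFLOW (fail)
11. enqueue(48): size=3=cap → OVERFLOW (fail)
12. dequeue(): size=2
13. enqueue(3): size=3
14. enqueue(93): size=3=cap → OVERFLOW (fail)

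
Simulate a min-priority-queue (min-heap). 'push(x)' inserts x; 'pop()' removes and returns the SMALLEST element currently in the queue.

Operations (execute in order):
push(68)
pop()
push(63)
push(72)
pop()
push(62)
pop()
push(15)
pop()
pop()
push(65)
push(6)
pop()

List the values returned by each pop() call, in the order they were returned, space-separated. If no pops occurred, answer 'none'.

Answer: 68 63 62 15 72 6

Derivation:
push(68): heap contents = [68]
pop() → 68: heap contents = []
push(63): heap contents = [63]
push(72): heap contents = [63, 72]
pop() → 63: heap contents = [72]
push(62): heap contents = [62, 72]
pop() → 62: heap contents = [72]
push(15): heap contents = [15, 72]
pop() → 15: heap contents = [72]
pop() → 72: heap contents = []
push(65): heap contents = [65]
push(6): heap contents = [6, 65]
pop() → 6: heap contents = [65]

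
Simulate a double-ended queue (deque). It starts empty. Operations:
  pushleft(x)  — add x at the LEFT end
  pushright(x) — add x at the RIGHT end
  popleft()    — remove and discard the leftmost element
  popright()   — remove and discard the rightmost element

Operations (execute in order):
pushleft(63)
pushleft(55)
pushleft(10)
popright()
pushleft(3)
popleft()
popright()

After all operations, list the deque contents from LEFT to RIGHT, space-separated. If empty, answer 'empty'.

pushleft(63): [63]
pushleft(55): [55, 63]
pushleft(10): [10, 55, 63]
popright(): [10, 55]
pushleft(3): [3, 10, 55]
popleft(): [10, 55]
popright(): [10]

Answer: 10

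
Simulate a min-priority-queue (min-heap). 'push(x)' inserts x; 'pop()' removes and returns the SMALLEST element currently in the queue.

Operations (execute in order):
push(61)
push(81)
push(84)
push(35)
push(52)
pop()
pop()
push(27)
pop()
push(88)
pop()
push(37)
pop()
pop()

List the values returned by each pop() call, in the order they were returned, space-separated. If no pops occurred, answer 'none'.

Answer: 35 52 27 61 37 81

Derivation:
push(61): heap contents = [61]
push(81): heap contents = [61, 81]
push(84): heap contents = [61, 81, 84]
push(35): heap contents = [35, 61, 81, 84]
push(52): heap contents = [35, 52, 61, 81, 84]
pop() → 35: heap contents = [52, 61, 81, 84]
pop() → 52: heap contents = [61, 81, 84]
push(27): heap contents = [27, 61, 81, 84]
pop() → 27: heap contents = [61, 81, 84]
push(88): heap contents = [61, 81, 84, 88]
pop() → 61: heap contents = [81, 84, 88]
push(37): heap contents = [37, 81, 84, 88]
pop() → 37: heap contents = [81, 84, 88]
pop() → 81: heap contents = [84, 88]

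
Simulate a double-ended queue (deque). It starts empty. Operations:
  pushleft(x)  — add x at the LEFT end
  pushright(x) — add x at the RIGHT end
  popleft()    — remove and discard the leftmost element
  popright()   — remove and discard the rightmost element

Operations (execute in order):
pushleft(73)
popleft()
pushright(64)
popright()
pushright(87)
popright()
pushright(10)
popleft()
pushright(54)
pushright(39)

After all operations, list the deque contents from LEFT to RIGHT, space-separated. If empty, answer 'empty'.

pushleft(73): [73]
popleft(): []
pushright(64): [64]
popright(): []
pushright(87): [87]
popright(): []
pushright(10): [10]
popleft(): []
pushright(54): [54]
pushright(39): [54, 39]

Answer: 54 39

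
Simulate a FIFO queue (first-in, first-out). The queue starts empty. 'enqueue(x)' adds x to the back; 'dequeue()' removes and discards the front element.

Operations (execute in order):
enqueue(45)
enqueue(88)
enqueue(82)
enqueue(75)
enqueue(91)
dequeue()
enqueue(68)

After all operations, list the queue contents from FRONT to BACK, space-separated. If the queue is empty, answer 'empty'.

Answer: 88 82 75 91 68

Derivation:
enqueue(45): [45]
enqueue(88): [45, 88]
enqueue(82): [45, 88, 82]
enqueue(75): [45, 88, 82, 75]
enqueue(91): [45, 88, 82, 75, 91]
dequeue(): [88, 82, 75, 91]
enqueue(68): [88, 82, 75, 91, 68]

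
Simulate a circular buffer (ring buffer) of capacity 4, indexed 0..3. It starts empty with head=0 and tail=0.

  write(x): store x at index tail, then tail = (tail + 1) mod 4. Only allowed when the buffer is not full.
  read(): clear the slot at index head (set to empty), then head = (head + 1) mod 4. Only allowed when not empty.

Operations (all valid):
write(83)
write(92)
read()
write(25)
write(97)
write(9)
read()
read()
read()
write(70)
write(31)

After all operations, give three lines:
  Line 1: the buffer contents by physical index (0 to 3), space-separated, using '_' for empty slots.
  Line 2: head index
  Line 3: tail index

Answer: 9 70 31 _
0
3

Derivation:
write(83): buf=[83 _ _ _], head=0, tail=1, size=1
write(92): buf=[83 92 _ _], head=0, tail=2, size=2
read(): buf=[_ 92 _ _], head=1, tail=2, size=1
write(25): buf=[_ 92 25 _], head=1, tail=3, size=2
write(97): buf=[_ 92 25 97], head=1, tail=0, size=3
write(9): buf=[9 92 25 97], head=1, tail=1, size=4
read(): buf=[9 _ 25 97], head=2, tail=1, size=3
read(): buf=[9 _ _ 97], head=3, tail=1, size=2
read(): buf=[9 _ _ _], head=0, tail=1, size=1
write(70): buf=[9 70 _ _], head=0, tail=2, size=2
write(31): buf=[9 70 31 _], head=0, tail=3, size=3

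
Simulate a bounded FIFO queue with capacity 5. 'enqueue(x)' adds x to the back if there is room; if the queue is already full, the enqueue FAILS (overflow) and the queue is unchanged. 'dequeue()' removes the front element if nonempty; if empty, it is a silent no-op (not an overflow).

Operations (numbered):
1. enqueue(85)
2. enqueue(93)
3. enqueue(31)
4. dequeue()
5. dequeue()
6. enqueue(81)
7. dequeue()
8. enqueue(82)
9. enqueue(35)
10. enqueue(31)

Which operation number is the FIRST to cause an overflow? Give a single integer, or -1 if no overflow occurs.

Answer: -1

Derivation:
1. enqueue(85): size=1
2. enqueue(93): size=2
3. enqueue(31): size=3
4. dequeue(): size=2
5. dequeue(): size=1
6. enqueue(81): size=2
7. dequeue(): size=1
8. enqueue(82): size=2
9. enqueue(35): size=3
10. enqueue(31): size=4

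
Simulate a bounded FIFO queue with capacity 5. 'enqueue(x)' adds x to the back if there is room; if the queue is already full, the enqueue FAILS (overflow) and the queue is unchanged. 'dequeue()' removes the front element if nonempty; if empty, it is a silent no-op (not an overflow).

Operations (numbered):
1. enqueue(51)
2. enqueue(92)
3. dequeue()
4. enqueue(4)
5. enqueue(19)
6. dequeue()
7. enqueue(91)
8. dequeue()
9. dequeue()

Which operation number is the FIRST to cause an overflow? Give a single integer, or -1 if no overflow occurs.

Answer: -1

Derivation:
1. enqueue(51): size=1
2. enqueue(92): size=2
3. dequeue(): size=1
4. enqueue(4): size=2
5. enqueue(19): size=3
6. dequeue(): size=2
7. enqueue(91): size=3
8. dequeue(): size=2
9. dequeue(): size=1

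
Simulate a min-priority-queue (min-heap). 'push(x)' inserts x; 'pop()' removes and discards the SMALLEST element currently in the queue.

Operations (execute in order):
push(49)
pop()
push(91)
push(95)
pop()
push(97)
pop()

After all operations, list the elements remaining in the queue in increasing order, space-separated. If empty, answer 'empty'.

push(49): heap contents = [49]
pop() → 49: heap contents = []
push(91): heap contents = [91]
push(95): heap contents = [91, 95]
pop() → 91: heap contents = [95]
push(97): heap contents = [95, 97]
pop() → 95: heap contents = [97]

Answer: 97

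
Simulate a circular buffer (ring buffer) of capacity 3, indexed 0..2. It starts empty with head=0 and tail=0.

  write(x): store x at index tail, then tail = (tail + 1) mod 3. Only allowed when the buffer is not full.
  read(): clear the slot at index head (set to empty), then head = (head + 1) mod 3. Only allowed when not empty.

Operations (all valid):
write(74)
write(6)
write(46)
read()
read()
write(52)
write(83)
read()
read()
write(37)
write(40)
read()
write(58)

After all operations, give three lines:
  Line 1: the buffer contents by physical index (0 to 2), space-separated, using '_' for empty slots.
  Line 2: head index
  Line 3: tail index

Answer: 40 58 37
2
2

Derivation:
write(74): buf=[74 _ _], head=0, tail=1, size=1
write(6): buf=[74 6 _], head=0, tail=2, size=2
write(46): buf=[74 6 46], head=0, tail=0, size=3
read(): buf=[_ 6 46], head=1, tail=0, size=2
read(): buf=[_ _ 46], head=2, tail=0, size=1
write(52): buf=[52 _ 46], head=2, tail=1, size=2
write(83): buf=[52 83 46], head=2, tail=2, size=3
read(): buf=[52 83 _], head=0, tail=2, size=2
read(): buf=[_ 83 _], head=1, tail=2, size=1
write(37): buf=[_ 83 37], head=1, tail=0, size=2
write(40): buf=[40 83 37], head=1, tail=1, size=3
read(): buf=[40 _ 37], head=2, tail=1, size=2
write(58): buf=[40 58 37], head=2, tail=2, size=3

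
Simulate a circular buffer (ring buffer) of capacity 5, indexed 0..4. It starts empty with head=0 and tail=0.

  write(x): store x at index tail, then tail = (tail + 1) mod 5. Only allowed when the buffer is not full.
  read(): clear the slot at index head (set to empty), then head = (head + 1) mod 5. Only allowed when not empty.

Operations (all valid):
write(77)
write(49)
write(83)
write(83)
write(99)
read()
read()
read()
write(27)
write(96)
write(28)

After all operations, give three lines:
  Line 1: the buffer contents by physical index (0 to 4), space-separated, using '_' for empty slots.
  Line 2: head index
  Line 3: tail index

Answer: 27 96 28 83 99
3
3

Derivation:
write(77): buf=[77 _ _ _ _], head=0, tail=1, size=1
write(49): buf=[77 49 _ _ _], head=0, tail=2, size=2
write(83): buf=[77 49 83 _ _], head=0, tail=3, size=3
write(83): buf=[77 49 83 83 _], head=0, tail=4, size=4
write(99): buf=[77 49 83 83 99], head=0, tail=0, size=5
read(): buf=[_ 49 83 83 99], head=1, tail=0, size=4
read(): buf=[_ _ 83 83 99], head=2, tail=0, size=3
read(): buf=[_ _ _ 83 99], head=3, tail=0, size=2
write(27): buf=[27 _ _ 83 99], head=3, tail=1, size=3
write(96): buf=[27 96 _ 83 99], head=3, tail=2, size=4
write(28): buf=[27 96 28 83 99], head=3, tail=3, size=5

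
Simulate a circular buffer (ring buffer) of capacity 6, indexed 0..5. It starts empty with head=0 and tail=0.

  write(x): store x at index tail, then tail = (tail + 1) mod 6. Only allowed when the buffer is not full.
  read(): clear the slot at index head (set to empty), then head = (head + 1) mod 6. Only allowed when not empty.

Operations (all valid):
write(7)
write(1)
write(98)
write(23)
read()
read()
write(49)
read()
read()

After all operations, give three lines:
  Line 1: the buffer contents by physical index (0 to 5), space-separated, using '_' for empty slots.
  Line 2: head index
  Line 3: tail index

write(7): buf=[7 _ _ _ _ _], head=0, tail=1, size=1
write(1): buf=[7 1 _ _ _ _], head=0, tail=2, size=2
write(98): buf=[7 1 98 _ _ _], head=0, tail=3, size=3
write(23): buf=[7 1 98 23 _ _], head=0, tail=4, size=4
read(): buf=[_ 1 98 23 _ _], head=1, tail=4, size=3
read(): buf=[_ _ 98 23 _ _], head=2, tail=4, size=2
write(49): buf=[_ _ 98 23 49 _], head=2, tail=5, size=3
read(): buf=[_ _ _ 23 49 _], head=3, tail=5, size=2
read(): buf=[_ _ _ _ 49 _], head=4, tail=5, size=1

Answer: _ _ _ _ 49 _
4
5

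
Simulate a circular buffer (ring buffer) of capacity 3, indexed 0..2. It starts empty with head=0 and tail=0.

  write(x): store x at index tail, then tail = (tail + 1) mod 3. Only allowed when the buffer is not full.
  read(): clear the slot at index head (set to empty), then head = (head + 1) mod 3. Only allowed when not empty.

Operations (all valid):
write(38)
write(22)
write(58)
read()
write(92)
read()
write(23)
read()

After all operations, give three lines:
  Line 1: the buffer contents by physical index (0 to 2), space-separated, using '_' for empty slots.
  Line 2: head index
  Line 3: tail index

write(38): buf=[38 _ _], head=0, tail=1, size=1
write(22): buf=[38 22 _], head=0, tail=2, size=2
write(58): buf=[38 22 58], head=0, tail=0, size=3
read(): buf=[_ 22 58], head=1, tail=0, size=2
write(92): buf=[92 22 58], head=1, tail=1, size=3
read(): buf=[92 _ 58], head=2, tail=1, size=2
write(23): buf=[92 23 58], head=2, tail=2, size=3
read(): buf=[92 23 _], head=0, tail=2, size=2

Answer: 92 23 _
0
2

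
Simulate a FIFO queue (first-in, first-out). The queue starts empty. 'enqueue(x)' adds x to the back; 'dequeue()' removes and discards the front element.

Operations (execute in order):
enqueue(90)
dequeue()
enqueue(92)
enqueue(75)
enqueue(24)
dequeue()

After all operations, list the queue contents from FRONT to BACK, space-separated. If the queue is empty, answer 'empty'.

enqueue(90): [90]
dequeue(): []
enqueue(92): [92]
enqueue(75): [92, 75]
enqueue(24): [92, 75, 24]
dequeue(): [75, 24]

Answer: 75 24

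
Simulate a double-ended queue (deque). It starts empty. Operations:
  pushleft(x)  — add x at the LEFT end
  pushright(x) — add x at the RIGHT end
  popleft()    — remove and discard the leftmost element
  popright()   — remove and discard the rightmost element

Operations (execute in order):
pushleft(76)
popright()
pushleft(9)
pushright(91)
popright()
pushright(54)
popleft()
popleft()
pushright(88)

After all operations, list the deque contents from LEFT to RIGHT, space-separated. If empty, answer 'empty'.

pushleft(76): [76]
popright(): []
pushleft(9): [9]
pushright(91): [9, 91]
popright(): [9]
pushright(54): [9, 54]
popleft(): [54]
popleft(): []
pushright(88): [88]

Answer: 88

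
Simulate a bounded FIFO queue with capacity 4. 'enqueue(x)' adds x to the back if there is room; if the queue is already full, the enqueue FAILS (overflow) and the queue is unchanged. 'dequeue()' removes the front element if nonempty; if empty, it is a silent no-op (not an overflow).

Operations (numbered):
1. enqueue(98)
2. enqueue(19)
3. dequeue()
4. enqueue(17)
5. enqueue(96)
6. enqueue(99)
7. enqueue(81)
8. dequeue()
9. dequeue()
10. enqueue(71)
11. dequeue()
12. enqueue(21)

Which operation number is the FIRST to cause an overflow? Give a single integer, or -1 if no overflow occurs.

Answer: 7

Derivation:
1. enqueue(98): size=1
2. enqueue(19): size=2
3. dequeue(): size=1
4. enqueue(17): size=2
5. enqueue(96): size=3
6. enqueue(99): size=4
7. enqueue(81): size=4=cap → OVERFLOW (fail)
8. dequeue(): size=3
9. dequeue(): size=2
10. enqueue(71): size=3
11. dequeue(): size=2
12. enqueue(21): size=3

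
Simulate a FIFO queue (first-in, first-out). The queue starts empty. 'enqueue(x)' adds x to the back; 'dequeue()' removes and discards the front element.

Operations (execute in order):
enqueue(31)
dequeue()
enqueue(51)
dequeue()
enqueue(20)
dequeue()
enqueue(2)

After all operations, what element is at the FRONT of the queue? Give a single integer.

enqueue(31): queue = [31]
dequeue(): queue = []
enqueue(51): queue = [51]
dequeue(): queue = []
enqueue(20): queue = [20]
dequeue(): queue = []
enqueue(2): queue = [2]

Answer: 2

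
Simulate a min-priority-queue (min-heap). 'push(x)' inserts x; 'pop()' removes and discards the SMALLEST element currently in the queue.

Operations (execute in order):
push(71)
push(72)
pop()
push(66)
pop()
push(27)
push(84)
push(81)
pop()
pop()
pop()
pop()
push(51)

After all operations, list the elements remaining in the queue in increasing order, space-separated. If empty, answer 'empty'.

push(71): heap contents = [71]
push(72): heap contents = [71, 72]
pop() → 71: heap contents = [72]
push(66): heap contents = [66, 72]
pop() → 66: heap contents = [72]
push(27): heap contents = [27, 72]
push(84): heap contents = [27, 72, 84]
push(81): heap contents = [27, 72, 81, 84]
pop() → 27: heap contents = [72, 81, 84]
pop() → 72: heap contents = [81, 84]
pop() → 81: heap contents = [84]
pop() → 84: heap contents = []
push(51): heap contents = [51]

Answer: 51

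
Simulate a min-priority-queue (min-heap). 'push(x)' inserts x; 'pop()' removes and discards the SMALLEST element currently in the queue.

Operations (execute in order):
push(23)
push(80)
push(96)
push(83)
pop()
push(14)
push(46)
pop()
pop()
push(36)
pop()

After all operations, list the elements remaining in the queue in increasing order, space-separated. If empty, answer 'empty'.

push(23): heap contents = [23]
push(80): heap contents = [23, 80]
push(96): heap contents = [23, 80, 96]
push(83): heap contents = [23, 80, 83, 96]
pop() → 23: heap contents = [80, 83, 96]
push(14): heap contents = [14, 80, 83, 96]
push(46): heap contents = [14, 46, 80, 83, 96]
pop() → 14: heap contents = [46, 80, 83, 96]
pop() → 46: heap contents = [80, 83, 96]
push(36): heap contents = [36, 80, 83, 96]
pop() → 36: heap contents = [80, 83, 96]

Answer: 80 83 96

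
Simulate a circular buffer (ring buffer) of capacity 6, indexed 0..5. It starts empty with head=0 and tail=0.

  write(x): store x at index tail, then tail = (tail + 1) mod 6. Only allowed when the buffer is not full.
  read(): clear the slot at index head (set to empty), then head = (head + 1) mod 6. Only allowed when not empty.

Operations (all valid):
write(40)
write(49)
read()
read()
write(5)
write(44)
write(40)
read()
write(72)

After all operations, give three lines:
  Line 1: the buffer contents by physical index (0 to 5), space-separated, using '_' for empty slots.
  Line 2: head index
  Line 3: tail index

Answer: _ _ _ 44 40 72
3
0

Derivation:
write(40): buf=[40 _ _ _ _ _], head=0, tail=1, size=1
write(49): buf=[40 49 _ _ _ _], head=0, tail=2, size=2
read(): buf=[_ 49 _ _ _ _], head=1, tail=2, size=1
read(): buf=[_ _ _ _ _ _], head=2, tail=2, size=0
write(5): buf=[_ _ 5 _ _ _], head=2, tail=3, size=1
write(44): buf=[_ _ 5 44 _ _], head=2, tail=4, size=2
write(40): buf=[_ _ 5 44 40 _], head=2, tail=5, size=3
read(): buf=[_ _ _ 44 40 _], head=3, tail=5, size=2
write(72): buf=[_ _ _ 44 40 72], head=3, tail=0, size=3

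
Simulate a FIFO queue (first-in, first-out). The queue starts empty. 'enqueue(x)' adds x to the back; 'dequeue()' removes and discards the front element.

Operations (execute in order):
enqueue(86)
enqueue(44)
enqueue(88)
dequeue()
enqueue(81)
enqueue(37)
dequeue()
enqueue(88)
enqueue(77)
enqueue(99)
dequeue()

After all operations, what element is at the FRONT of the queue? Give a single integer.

Answer: 81

Derivation:
enqueue(86): queue = [86]
enqueue(44): queue = [86, 44]
enqueue(88): queue = [86, 44, 88]
dequeue(): queue = [44, 88]
enqueue(81): queue = [44, 88, 81]
enqueue(37): queue = [44, 88, 81, 37]
dequeue(): queue = [88, 81, 37]
enqueue(88): queue = [88, 81, 37, 88]
enqueue(77): queue = [88, 81, 37, 88, 77]
enqueue(99): queue = [88, 81, 37, 88, 77, 99]
dequeue(): queue = [81, 37, 88, 77, 99]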